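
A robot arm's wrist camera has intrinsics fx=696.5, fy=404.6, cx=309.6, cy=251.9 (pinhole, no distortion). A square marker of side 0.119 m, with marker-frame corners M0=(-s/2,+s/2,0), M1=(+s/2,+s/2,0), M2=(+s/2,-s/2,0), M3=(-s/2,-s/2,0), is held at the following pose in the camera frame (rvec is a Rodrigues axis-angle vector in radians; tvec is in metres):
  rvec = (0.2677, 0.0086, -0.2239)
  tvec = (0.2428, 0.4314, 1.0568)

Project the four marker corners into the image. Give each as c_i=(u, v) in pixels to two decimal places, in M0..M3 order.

c0=(437.87, 440.27) c1=(513.94, 431.24) c2=(502.46, 393.06) c3=(424.17, 402.52)

Intrinsics K: fx=696.5, fy=404.6, cx=309.6, cy=251.9
Marker side s = 0.119 m; corners in marker frame (Z=0):
  M0 = (-0.0595, +0.0595, 0)
  M1 = (+0.0595, +0.0595, 0)
  M2 = (+0.0595, -0.0595, 0)
  M3 = (-0.0595, -0.0595, 0)
rvec = (0.2677, 0.0086, -0.2239), |rvec| = θ = 0.34910 rad = 20.002°
Rodrigues: sinθ=0.34205, 1−cosθ=0.06032; R = I + sinθ·[k]× + (1−cosθ)·[k]×²:
    [+0.97515 +0.22052 -0.02124]
    [-0.21824 +0.93972 -0.26325]
    [-0.03809 +0.26134 +0.96449]
t = (0.2428, 0.4314, 1.0568) m
M0: Pc = R·M0+t = (+0.19790, +0.50030, +1.07462); u = 696.5·(+0.19790)/1.07462 + 309.6 = 437.8662, v = 404.6·(+0.50030)/1.07462 + 251.9 = 440.2656
M1: Pc = R·M1+t = (+0.31394, +0.47433, +1.07008); u = 696.5·(+0.31394)/1.07008 + 309.6 = 513.9400, v = 404.6·(+0.47433)/1.07008 + 251.9 = 431.2441
M2: Pc = R·M2+t = (+0.28770, +0.36250, +1.03898); u = 696.5·(+0.28770)/1.03898 + 309.6 = 502.4649, v = 404.6·(+0.36250)/1.03898 + 251.9 = 393.0650
M3: Pc = R·M3+t = (+0.17166, +0.38847, +1.04352); u = 696.5·(+0.17166)/1.04352 + 309.6 = 424.1737, v = 404.6·(+0.38847)/1.04352 + 251.9 = 402.5213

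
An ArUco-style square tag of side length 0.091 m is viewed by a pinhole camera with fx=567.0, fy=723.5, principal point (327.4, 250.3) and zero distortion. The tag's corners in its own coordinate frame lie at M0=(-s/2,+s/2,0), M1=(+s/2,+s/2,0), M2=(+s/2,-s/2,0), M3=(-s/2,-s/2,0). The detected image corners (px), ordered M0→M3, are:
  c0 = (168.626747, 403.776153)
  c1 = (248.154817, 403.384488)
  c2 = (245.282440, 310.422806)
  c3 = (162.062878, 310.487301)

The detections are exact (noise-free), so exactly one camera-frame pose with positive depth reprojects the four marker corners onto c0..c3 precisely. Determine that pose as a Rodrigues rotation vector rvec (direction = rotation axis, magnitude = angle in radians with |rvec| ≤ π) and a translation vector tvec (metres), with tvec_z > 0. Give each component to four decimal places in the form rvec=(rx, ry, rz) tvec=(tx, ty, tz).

rvec=(0.3220, -0.0249, 0.0056) tvec=(-0.1363, 0.0950, 0.6376)

Intrinsics K: fx=567.0, fy=723.5, cx=327.4, cy=250.3
Marker side s = 0.091 m; corners in marker frame (Z=0):
  M0 = (-0.0455, +0.0455, 0)
  M1 = (+0.0455, +0.0455, 0)
  M2 = (+0.0455, -0.0455, 0)
  M3 = (-0.0455, -0.0455, 0)
Detected image corners:
  c0 = (168.626747, 403.776153) px
  c1 = (248.154817, 403.384488) px
  c2 = (245.282440, 310.422806) px
  c3 = (162.062878, 310.487301) px
Planar DLT: solve 8×8 A·h = b for H (H[2,2]=1):
  H  [+901.96445 +154.04439 +206.15870]
  H  [+11.67025 +1200.50470 +358.06874]
  H  [+0.03982 +0.49620 +1.00000]
B = K⁻¹H; ‖b₁‖=1.568279, ‖b₂‖=1.568279; λ = 2/(‖b₁‖+‖b₂‖) = 0.637641, sign → tz>0 ⇒ λ=+0.637641
r₁ = λ·B[:,0] = (+0.99968,+0.00150,+0.02539); r₂ = λ·B[:,1] = (-0.00946,+0.94858,+0.31640)
r₃ = r₁×r₂ = (-0.02361,-0.31654,+0.94829); SVD([r₁ r₂ r₃]) → R = UVᵀ:
  R  [+0.99968 -0.00946 -0.02361]
  R  [+0.00150 +0.94858 -0.31654]
  R  [+0.02539 +0.31640 +0.94829]
t = (-0.13635, +0.09498, +0.63764) m
tr R = 2.896541; θ = arccos((tr R − 1)/2) = 0.323053 rad = 18.510°
axis k = ((R−Rᵀ)₃₂, (R−Rᵀ)₁₃, (R−Rᵀ)₂₁) / (2 sinθ) = (+0.996868, -0.077181, +0.017264)
rvec = θ·k = (+0.322041, -0.024933, +0.005577)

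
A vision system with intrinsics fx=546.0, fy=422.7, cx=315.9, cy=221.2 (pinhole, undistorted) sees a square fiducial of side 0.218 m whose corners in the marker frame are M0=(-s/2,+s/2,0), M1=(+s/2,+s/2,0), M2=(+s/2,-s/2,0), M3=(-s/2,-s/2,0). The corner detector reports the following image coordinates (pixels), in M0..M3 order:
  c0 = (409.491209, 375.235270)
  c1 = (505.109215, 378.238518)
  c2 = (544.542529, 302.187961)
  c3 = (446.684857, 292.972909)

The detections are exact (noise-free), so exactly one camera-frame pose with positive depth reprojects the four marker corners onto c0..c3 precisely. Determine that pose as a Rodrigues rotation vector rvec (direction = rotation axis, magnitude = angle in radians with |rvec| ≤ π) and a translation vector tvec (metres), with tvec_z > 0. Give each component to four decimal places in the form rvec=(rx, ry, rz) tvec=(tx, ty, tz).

rvec=(0.2906, -0.3278, 0.2163) tvec=(0.3002, 0.2806, 1.0127)

Intrinsics K: fx=546.0, fy=422.7, cx=315.9, cy=221.2
Marker side s = 0.218 m; corners in marker frame (Z=0):
  M0 = (-0.1090, +0.1090, 0)
  M1 = (+0.1090, +0.1090, 0)
  M2 = (+0.1090, -0.1090, 0)
  M3 = (-0.1090, -0.1090, 0)
Detected image corners:
  c0 = (409.491209, 375.235270) px
  c1 = (505.109215, 378.238518) px
  c2 = (544.542529, 302.187961) px
  c3 = (446.684857, 292.972909) px
Planar DLT: solve 8×8 A·h = b for H (H[2,2]=1):
  H  [+606.25346 -60.92745 +477.75256]
  H  [+142.73679 +443.96083 +338.31369]
  H  [+0.34135 +0.24139 +1.00000]
B = K⁻¹H; ‖b₁‖=0.987487, ‖b₂‖=0.987487; λ = 2/(‖b₁‖+‖b₂‖) = 1.012672, sign → tz>0 ⇒ λ=+1.012672
r₁ = λ·B[:,0] = (+0.92443,+0.16107,+0.34567); r₂ = λ·B[:,1] = (-0.25444,+0.93568,+0.24445)
r₃ = r₁×r₂ = (-0.28407,-0.31393,+0.90595); SVD([r₁ r₂ r₃]) → R = UVᵀ:
  R  [+0.92443 -0.25444 -0.28407]
  R  [+0.16107 +0.93568 -0.31393]
  R  [+0.34567 +0.24445 +0.90595]
t = (+0.30019, +0.28057, +1.01267) m
tr R = 2.766068; θ = arccos((tr R − 1)/2) = 0.488509 rad = 27.989°
axis k = ((R−Rᵀ)₃₂, (R−Rᵀ)₁₃, (R−Rᵀ)₂₁) / (2 sinθ) = (+0.594898, -0.670921, +0.442674)
rvec = θ·k = (+0.290613, -0.327751, +0.216250)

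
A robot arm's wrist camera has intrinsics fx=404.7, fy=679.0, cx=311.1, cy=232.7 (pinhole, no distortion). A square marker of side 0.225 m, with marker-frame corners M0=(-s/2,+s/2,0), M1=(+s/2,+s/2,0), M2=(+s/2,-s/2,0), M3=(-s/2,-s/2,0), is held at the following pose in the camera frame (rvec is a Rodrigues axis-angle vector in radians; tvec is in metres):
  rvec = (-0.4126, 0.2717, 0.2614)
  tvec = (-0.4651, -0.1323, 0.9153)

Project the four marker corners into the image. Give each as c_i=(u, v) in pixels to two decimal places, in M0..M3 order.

Intrinsics K: fx=404.7, fy=679.0, cx=311.1, cy=232.7
Marker side s = 0.225 m; corners in marker frame (Z=0):
  M0 = (-0.1125, +0.1125, 0)
  M1 = (+0.1125, +0.1125, 0)
  M2 = (+0.1125, -0.1125, 0)
  M3 = (-0.1125, -0.1125, 0)
rvec = (-0.4126, 0.2717, 0.2614), |rvec| = θ = 0.55892 rad = 32.024°
Rodrigues: sinθ=0.53027, 1−cosθ=0.15217; R = I + sinθ·[k]× + (1−cosθ)·[k]×²:
    [+0.93076 -0.30261 +0.20524]
    [+0.19339 +0.88379 +0.42605]
    [-0.31031 -0.35685 +0.88111]
t = (-0.4651, -0.1323, 0.9153) m
M0: Pc = R·M0+t = (-0.60385, -0.05463, +0.91006); u = 404.7·(-0.60385)/0.91006 + 311.1 = 42.5699, v = 679.0·(-0.05463)/0.91006 + 232.7 = 191.9401
M1: Pc = R·M1+t = (-0.39443, -0.01112, +0.84024); u = 404.7·(-0.39443)/0.84024 + 311.1 = 121.1227, v = 679.0·(-0.01112)/0.84024 + 232.7 = 223.7164
M2: Pc = R·M2+t = (-0.32635, -0.20997, +0.92054); u = 404.7·(-0.32635)/0.92054 + 311.1 = 167.6266, v = 679.0·(-0.20997)/0.92054 + 232.7 = 77.8237
M3: Pc = R·M3+t = (-0.53577, -0.25348, +0.99036); u = 404.7·(-0.53577)/0.99036 + 311.1 = 92.1639, v = 679.0·(-0.25348)/0.99036 + 232.7 = 58.9090

c0=(42.57, 191.94) c1=(121.12, 223.72) c2=(167.63, 77.82) c3=(92.16, 58.91)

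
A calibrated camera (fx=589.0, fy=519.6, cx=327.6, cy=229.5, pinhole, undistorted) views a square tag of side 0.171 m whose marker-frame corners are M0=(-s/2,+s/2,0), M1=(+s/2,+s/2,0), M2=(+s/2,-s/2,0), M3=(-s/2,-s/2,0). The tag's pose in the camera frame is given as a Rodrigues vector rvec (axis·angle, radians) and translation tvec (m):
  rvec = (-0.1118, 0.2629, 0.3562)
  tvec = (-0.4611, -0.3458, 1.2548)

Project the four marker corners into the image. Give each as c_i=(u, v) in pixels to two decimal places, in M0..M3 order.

c0=(64.30, 109.35) c1=(128.50, 128.65) c2=(159.39, 62.59) c3=(94.60, 45.86)

Intrinsics K: fx=589.0, fy=519.6, cx=327.6, cy=229.5
Marker side s = 0.171 m; corners in marker frame (Z=0):
  M0 = (-0.0855, +0.0855, 0)
  M1 = (+0.0855, +0.0855, 0)
  M2 = (+0.0855, -0.0855, 0)
  M3 = (-0.0855, -0.0855, 0)
rvec = (-0.1118, 0.2629, 0.3562), |rvec| = θ = 0.45661 rad = 26.162°
Rodrigues: sinθ=0.44091, 1−cosθ=0.10245; R = I + sinθ·[k]× + (1−cosθ)·[k]×²:
    [+0.90369 -0.35839 +0.23429]
    [+0.32951 +0.93151 +0.15397]
    [-0.27343 -0.06194 +0.95990]
t = (-0.4611, -0.3458, 1.2548) m
M0: Pc = R·M0+t = (-0.56901, -0.29433, +1.27288); u = 589.0·(-0.56901)/1.27288 + 327.6 = 64.3031, v = 519.6·(-0.29433)/1.27288 + 229.5 = 109.3529
M1: Pc = R·M1+t = (-0.41448, -0.23798, +1.22613); u = 589.0·(-0.41448)/1.22613 + 327.6 = 128.4958, v = 519.6·(-0.23798)/1.22613 + 229.5 = 128.6492
M2: Pc = R·M2+t = (-0.35319, -0.39727, +1.23672); u = 589.0·(-0.35319)/1.23672 + 327.6 = 159.3888, v = 519.6·(-0.39727)/1.23672 + 229.5 = 62.5887
M3: Pc = R·M3+t = (-0.50772, -0.45362, +1.28347); u = 589.0·(-0.50772)/1.28347 + 327.6 = 94.6004, v = 519.6·(-0.45362)/1.28347 + 229.5 = 45.8581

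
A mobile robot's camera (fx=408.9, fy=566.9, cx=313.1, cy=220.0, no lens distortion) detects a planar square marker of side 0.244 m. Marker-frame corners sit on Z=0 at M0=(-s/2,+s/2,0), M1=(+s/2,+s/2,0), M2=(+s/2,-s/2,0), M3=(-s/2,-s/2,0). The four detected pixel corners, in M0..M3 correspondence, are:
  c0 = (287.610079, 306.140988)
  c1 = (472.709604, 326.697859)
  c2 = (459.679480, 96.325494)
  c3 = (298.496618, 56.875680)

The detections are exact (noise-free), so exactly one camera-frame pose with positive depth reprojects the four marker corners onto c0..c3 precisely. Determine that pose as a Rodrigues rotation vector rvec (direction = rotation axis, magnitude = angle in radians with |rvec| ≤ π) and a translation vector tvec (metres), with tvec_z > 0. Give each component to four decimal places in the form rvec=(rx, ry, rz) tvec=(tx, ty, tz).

Intrinsics K: fx=408.9, fy=566.9, cx=313.1, cy=220.0
Marker side s = 0.244 m; corners in marker frame (Z=0):
  M0 = (-0.1220, +0.1220, 0)
  M1 = (+0.1220, +0.1220, 0)
  M2 = (+0.1220, -0.1220, 0)
  M3 = (-0.1220, -0.1220, 0)
Detected image corners:
  c0 = (287.610079, 306.140988) px
  c1 = (472.709604, 326.697859) px
  c2 = (459.679480, 96.325494) px
  c3 = (298.496618, 56.875680) px
Planar DLT: solve 8×8 A·h = b for H (H[2,2]=1):
  H  [+855.76771 -209.09113 +383.74806]
  H  [+203.07509 +869.27512 +188.91365]
  H  [+0.39400 -0.56856 +1.00000]
B = K⁻¹H; ‖b₁‖=1.845441, ‖b₂‖=1.845441; λ = 2/(‖b₁‖+‖b₂‖) = 0.541876, sign → tz>0 ⇒ λ=+0.541876
r₁ = λ·B[:,0] = (+0.97059,+0.11126,+0.21350); r₂ = λ·B[:,1] = (-0.04118,+0.95047,-0.30809)
r₃ = r₁×r₂ = (-0.23720,+0.29024,+0.92709); SVD([r₁ r₂ r₃]) → R = UVᵀ:
  R  [+0.97059 -0.04118 -0.23720]
  R  [+0.11126 +0.95047 +0.29024]
  R  [+0.21350 -0.30809 +0.92709]
t = (+0.09362, -0.02971, +0.54188) m
tr R = 2.848144; θ = arccos((tr R − 1)/2) = 0.392195 rad = 22.471°
axis k = ((R−Rᵀ)₃₂, (R−Rᵀ)₁₃, (R−Rᵀ)₂₁) / (2 sinθ) = (-0.782703, -0.589586, +0.199411)
rvec = θ·k = (-0.306972, -0.231233, +0.078208)

rvec=(-0.3070, -0.2312, 0.0782) tvec=(0.0936, -0.0297, 0.5419)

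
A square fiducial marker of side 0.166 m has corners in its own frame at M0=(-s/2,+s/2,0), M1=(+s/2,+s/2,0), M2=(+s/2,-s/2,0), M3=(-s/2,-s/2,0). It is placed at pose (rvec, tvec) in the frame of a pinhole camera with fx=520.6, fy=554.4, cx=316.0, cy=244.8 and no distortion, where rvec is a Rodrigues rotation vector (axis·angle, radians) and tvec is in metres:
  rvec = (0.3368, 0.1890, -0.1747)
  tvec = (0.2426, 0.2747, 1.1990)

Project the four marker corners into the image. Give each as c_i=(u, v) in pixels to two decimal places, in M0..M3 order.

c0=(391.00, 406.91) c1=(462.44, 401.11) c2=(453.95, 334.09) c3=(379.67, 342.12)

Intrinsics K: fx=520.6, fy=554.4, cx=316.0, cy=244.8
Marker side s = 0.166 m; corners in marker frame (Z=0):
  M0 = (-0.0830, +0.0830, 0)
  M1 = (+0.0830, +0.0830, 0)
  M2 = (+0.0830, -0.0830, 0)
  M3 = (-0.0830, -0.0830, 0)
rvec = (0.3368, 0.1890, -0.1747), |rvec| = θ = 0.42388 rad = 24.287°
Rodrigues: sinθ=0.41130, 1−cosθ=0.08850; R = I + sinθ·[k]× + (1−cosθ)·[k]×²:
    [+0.96737 +0.20087 +0.15441]
    [-0.13816 +0.92909 -0.34307]
    [-0.21237 +0.31054 +0.92653]
t = (0.2426, 0.2747, 1.1990) m
M0: Pc = R·M0+t = (+0.17898, +0.36328, +1.24240); u = 520.6·(+0.17898)/1.24240 + 316.0 = 390.9976, v = 554.4·(+0.36328)/1.24240 + 244.8 = 406.9083
M1: Pc = R·M1+t = (+0.33956, +0.34035, +1.20715); u = 520.6·(+0.33956)/1.20715 + 316.0 = 462.4419, v = 554.4·(+0.34035)/1.20715 + 244.8 = 401.1094
M2: Pc = R·M2+t = (+0.30622, +0.18612, +1.15560); u = 520.6·(+0.30622)/1.15560 + 316.0 = 453.9528, v = 554.4·(+0.18612)/1.15560 + 244.8 = 334.0903
M3: Pc = R·M3+t = (+0.14564, +0.20905, +1.19085); u = 520.6·(+0.14564)/1.19085 + 316.0 = 379.6671, v = 554.4·(+0.20905)/1.19085 + 244.8 = 342.1242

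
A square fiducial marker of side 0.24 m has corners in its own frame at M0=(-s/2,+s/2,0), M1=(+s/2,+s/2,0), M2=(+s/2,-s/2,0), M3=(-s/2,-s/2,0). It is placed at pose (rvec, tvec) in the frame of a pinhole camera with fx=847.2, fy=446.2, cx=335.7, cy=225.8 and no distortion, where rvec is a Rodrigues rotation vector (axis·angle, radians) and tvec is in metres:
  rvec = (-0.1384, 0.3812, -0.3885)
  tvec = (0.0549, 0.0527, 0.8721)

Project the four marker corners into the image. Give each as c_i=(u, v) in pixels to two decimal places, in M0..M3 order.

c0=(329.34, 331.35) c1=(544.19, 289.61) c2=(450.93, 171.27) c3=(255.29, 221.00)

Intrinsics K: fx=847.2, fy=446.2, cx=335.7, cy=225.8
Marker side s = 0.24 m; corners in marker frame (Z=0):
  M0 = (-0.1200, +0.1200, 0)
  M1 = (+0.1200, +0.1200, 0)
  M2 = (+0.1200, -0.1200, 0)
  M3 = (-0.1200, -0.1200, 0)
rvec = (-0.1384, 0.3812, -0.3885), |rvec| = θ = 0.56161 rad = 32.178°
Rodrigues: sinθ=0.53255, 1−cosθ=0.15360; R = I + sinθ·[k]× + (1−cosθ)·[k]×²:
    [+0.85573 +0.34270 +0.38766]
    [-0.39409 +0.91717 +0.05912]
    [-0.33529 -0.20336 +0.91990]
t = (0.0549, 0.0527, 0.8721) m
M0: Pc = R·M0+t = (-0.00666, +0.21005, +0.88793); u = 847.2·(-0.00666)/0.88793 + 335.7 = 329.3426, v = 446.2·(+0.21005)/0.88793 + 225.8 = 331.3541
M1: Pc = R·M1+t = (+0.19871, +0.11547, +0.80746); u = 847.2·(+0.19871)/0.80746 + 335.7 = 544.1914, v = 446.2·(+0.11547)/0.80746 + 225.8 = 289.6079
M2: Pc = R·M2+t = (+0.11646, -0.10465, +0.85627); u = 847.2·(+0.11646)/0.85627 + 335.7 = 450.9296, v = 446.2·(-0.10465)/0.85627 + 225.8 = 171.2665
M3: Pc = R·M3+t = (-0.08891, -0.01007, +0.93674); u = 847.2·(-0.08891)/0.93674 + 335.7 = 255.2866, v = 446.2·(-0.01007)/0.93674 + 225.8 = 221.0036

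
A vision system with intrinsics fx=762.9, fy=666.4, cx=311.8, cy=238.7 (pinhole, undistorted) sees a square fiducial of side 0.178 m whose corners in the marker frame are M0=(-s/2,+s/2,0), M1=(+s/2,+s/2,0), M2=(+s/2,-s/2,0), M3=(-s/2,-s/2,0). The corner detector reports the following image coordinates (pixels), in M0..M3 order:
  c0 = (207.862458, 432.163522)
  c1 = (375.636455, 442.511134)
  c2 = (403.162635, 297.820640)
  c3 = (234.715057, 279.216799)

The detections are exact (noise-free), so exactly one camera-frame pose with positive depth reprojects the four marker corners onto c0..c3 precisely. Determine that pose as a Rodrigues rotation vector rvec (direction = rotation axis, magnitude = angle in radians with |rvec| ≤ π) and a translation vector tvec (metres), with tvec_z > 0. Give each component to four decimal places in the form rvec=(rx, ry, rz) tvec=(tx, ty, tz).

Intrinsics K: fx=762.9, fy=666.4, cx=311.8, cy=238.7
Marker side s = 0.178 m; corners in marker frame (Z=0):
  M0 = (-0.0890, +0.0890, 0)
  M1 = (+0.0890, +0.0890, 0)
  M2 = (+0.0890, -0.0890, 0)
  M3 = (-0.0890, -0.0890, 0)
Detected image corners:
  c0 = (207.862458, 432.163522) px
  c1 = (375.636455, 442.511134) px
  c2 = (403.162635, 297.820640) px
  c3 = (234.715057, 279.216799) px
Planar DLT: solve 8×8 A·h = b for H (H[2,2]=1):
  H  [+1037.46700 -130.88016 +307.53668]
  H  [+191.75804 +861.48514 +363.59972]
  H  [+0.30469 +0.07179 +1.00000]
B = K⁻¹H; ‖b₁‖=1.284865, ‖b₂‖=1.284865; λ = 2/(‖b₁‖+‖b₂‖) = 0.778292, sign → tz>0 ⇒ λ=+0.778292
r₁ = λ·B[:,0] = (+0.96148,+0.13901,+0.23714); r₂ = λ·B[:,1] = (-0.15636,+0.98612,+0.05587)
r₃ = r₁×r₂ = (-0.22608,-0.09080,+0.96987); SVD([r₁ r₂ r₃]) → R = UVᵀ:
  R  [+0.96148 -0.15636 -0.22608]
  R  [+0.13901 +0.98612 -0.09080]
  R  [+0.23714 +0.05587 +0.96987]
t = (-0.00435, +0.14587, +0.77829) m
tr R = 2.917464; θ = arccos((tr R − 1)/2) = 0.288288 rad = 16.518°
axis k = ((R−Rᵀ)₃₂, (R−Rᵀ)₁₃, (R−Rᵀ)₂₁) / (2 sinθ) = (+0.257944, -0.814641, +0.519448)
rvec = θ·k = (+0.074362, -0.234851, +0.149750)

rvec=(0.0744, -0.2349, 0.1498) tvec=(-0.0043, 0.1459, 0.7783)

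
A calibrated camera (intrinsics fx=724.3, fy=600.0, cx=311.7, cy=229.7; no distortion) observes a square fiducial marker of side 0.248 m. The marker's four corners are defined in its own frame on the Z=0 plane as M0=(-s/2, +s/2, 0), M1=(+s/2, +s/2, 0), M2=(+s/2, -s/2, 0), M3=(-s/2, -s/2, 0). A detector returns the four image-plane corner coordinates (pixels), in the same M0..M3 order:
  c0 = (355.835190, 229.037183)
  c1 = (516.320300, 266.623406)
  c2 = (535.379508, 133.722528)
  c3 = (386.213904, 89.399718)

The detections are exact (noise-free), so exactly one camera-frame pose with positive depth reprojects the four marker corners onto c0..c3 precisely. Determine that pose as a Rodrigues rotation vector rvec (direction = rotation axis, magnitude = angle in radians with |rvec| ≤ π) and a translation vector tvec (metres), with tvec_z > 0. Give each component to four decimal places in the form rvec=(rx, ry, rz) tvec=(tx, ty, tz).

Intrinsics K: fx=724.3, fy=600.0, cx=311.7, cy=229.7
Marker side s = 0.248 m; corners in marker frame (Z=0):
  M0 = (-0.1240, +0.1240, 0)
  M1 = (+0.1240, +0.1240, 0)
  M2 = (+0.1240, -0.1240, 0)
  M3 = (-0.1240, -0.1240, 0)
Detected image corners:
  c0 = (355.835190, 229.037183) px
  c1 = (516.320300, 266.623406) px
  c2 = (535.379508, 133.722528) px
  c3 = (386.213904, 89.399718) px
Planar DLT: solve 8×8 A·h = b for H (H[2,2]=1):
  H  [+746.79620 -211.42546 +451.45923]
  H  [+214.93415 +503.91733 +178.27327]
  H  [+0.27476 -0.25094 +1.00000]
B = K⁻¹H; ‖b₁‖=0.986285, ‖b₂‖=0.986285; λ = 2/(‖b₁‖+‖b₂‖) = 1.013906, sign → tz>0 ⇒ λ=+1.013906
r₁ = λ·B[:,0] = (+0.92551,+0.25656,+0.27858); r₂ = λ·B[:,1] = (-0.18647,+0.94894,-0.25443)
r₃ = r₁×r₂ = (-0.32963,+0.18353,+0.92610); SVD([r₁ r₂ r₃]) → R = UVᵀ:
  R  [+0.92551 -0.18647 -0.32963]
  R  [+0.25656 +0.94894 +0.18353]
  R  [+0.27858 -0.25443 +0.92610]
t = (+0.19564, -0.08690, +1.01391) m
tr R = 2.800558; θ = arccos((tr R − 1)/2) = 0.450387 rad = 25.805°
axis k = ((R−Rᵀ)₃₂, (R−Rᵀ)₁₃, (R−Rᵀ)₂₁) / (2 sinθ) = (-0.503036, -0.698582, +0.508860)
rvec = θ·k = (-0.226560, -0.314632, +0.229184)

rvec=(-0.2266, -0.3146, 0.2292) tvec=(0.1956, -0.0869, 1.0139)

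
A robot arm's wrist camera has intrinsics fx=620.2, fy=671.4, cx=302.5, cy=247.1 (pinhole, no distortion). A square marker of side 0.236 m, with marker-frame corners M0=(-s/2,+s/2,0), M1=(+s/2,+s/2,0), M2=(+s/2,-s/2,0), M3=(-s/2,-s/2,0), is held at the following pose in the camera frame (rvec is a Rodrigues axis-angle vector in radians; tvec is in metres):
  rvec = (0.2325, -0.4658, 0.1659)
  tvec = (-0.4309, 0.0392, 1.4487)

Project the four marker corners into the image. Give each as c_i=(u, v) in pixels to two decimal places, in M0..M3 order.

Intrinsics K: fx=620.2, fy=671.4, cx=302.5, cy=247.1
Marker side s = 0.236 m; corners in marker frame (Z=0):
  M0 = (-0.1180, +0.1180, 0)
  M1 = (+0.1180, +0.1180, 0)
  M2 = (+0.1180, -0.1180, 0)
  M3 = (-0.1180, -0.1180, 0)
rvec = (0.2325, -0.4658, 0.1659), |rvec| = θ = 0.54640 rad = 31.306°
Rodrigues: sinθ=0.51961, 1−cosθ=0.14560; R = I + sinθ·[k]× + (1−cosθ)·[k]×²:
    [+0.88077 -0.21058 -0.42416]
    [+0.10495 +0.96022 -0.25879]
    [+0.46178 +0.18342 +0.86783]
t = (-0.4309, 0.0392, 1.4487) m
M0: Pc = R·M0+t = (-0.55968, +0.14012, +1.41585); u = 620.2·(-0.55968)/1.41585 + 302.5 = 57.3384, v = 671.4·(+0.14012)/1.41585 + 247.1 = 313.5456
M1: Pc = R·M1+t = (-0.35182, +0.16489, +1.52483); u = 620.2·(-0.35182)/1.52483 + 302.5 = 159.4038, v = 671.4·(+0.16489)/1.52483 + 247.1 = 319.7027
M2: Pc = R·M2+t = (-0.30212, -0.06172, +1.48155); u = 620.2·(-0.30212)/1.48155 + 302.5 = 176.0272, v = 671.4·(-0.06172)/1.48155 + 247.1 = 219.1296
M3: Pc = R·M3+t = (-0.50998, -0.08649, +1.37257); u = 620.2·(-0.50998)/1.37257 + 302.5 = 72.0628, v = 671.4·(-0.08649)/1.37257 + 247.1 = 204.7930

c0=(57.34, 313.55) c1=(159.40, 319.70) c2=(176.03, 219.13) c3=(72.06, 204.79)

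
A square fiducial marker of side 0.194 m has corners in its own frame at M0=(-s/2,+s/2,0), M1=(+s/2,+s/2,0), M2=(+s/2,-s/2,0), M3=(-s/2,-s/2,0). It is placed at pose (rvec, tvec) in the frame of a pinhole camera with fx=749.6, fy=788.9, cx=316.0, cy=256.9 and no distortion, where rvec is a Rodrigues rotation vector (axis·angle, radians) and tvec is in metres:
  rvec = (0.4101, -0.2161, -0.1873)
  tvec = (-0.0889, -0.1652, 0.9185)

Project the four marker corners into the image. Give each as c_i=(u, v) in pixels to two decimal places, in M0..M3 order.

Intrinsics K: fx=749.6, fy=788.9, cx=316.0, cy=256.9
Marker side s = 0.194 m; corners in marker frame (Z=0):
  M0 = (-0.0970, +0.0970, 0)
  M1 = (+0.0970, +0.0970, 0)
  M2 = (+0.0970, -0.0970, 0)
  M3 = (-0.0970, -0.0970, 0)
rvec = (0.4101, -0.2161, -0.1873), |rvec| = θ = 0.49996 rad = 28.646°
Rodrigues: sinθ=0.47939, 1−cosθ=0.12240; R = I + sinθ·[k]× + (1−cosθ)·[k]×²:
    [+0.95995 +0.13620 -0.24482]
    [-0.22299 +0.90047 -0.37341]
    [+0.16960 +0.41305 +0.89478]
t = (-0.0889, -0.1652, 0.9185) m
M0: Pc = R·M0+t = (-0.16880, -0.05622, +0.94211); u = 749.6·(-0.16880)/0.94211 + 316.0 = 181.6896, v = 788.9·(-0.05622)/0.94211 + 256.9 = 209.8191
M1: Pc = R·M1+t = (+0.01743, -0.09948, +0.97502); u = 749.6·(+0.01743)/0.97502 + 316.0 = 329.3978, v = 788.9·(-0.09948)/0.97502 + 256.9 = 176.4055
M2: Pc = R·M2+t = (-0.00900, -0.27418, +0.89489); u = 749.6·(-0.00900)/0.89489 + 316.0 = 308.4648, v = 788.9·(-0.27418)/0.89489 + 256.9 = 15.1964
M3: Pc = R·M3+t = (-0.19523, -0.23092, +0.86198); u = 749.6·(-0.19523)/0.86198 + 316.0 = 146.2265, v = 788.9·(-0.23092)/0.86198 + 256.9 = 45.5629

c0=(181.69, 209.82) c1=(329.40, 176.41) c2=(308.46, 15.20) c3=(146.23, 45.56)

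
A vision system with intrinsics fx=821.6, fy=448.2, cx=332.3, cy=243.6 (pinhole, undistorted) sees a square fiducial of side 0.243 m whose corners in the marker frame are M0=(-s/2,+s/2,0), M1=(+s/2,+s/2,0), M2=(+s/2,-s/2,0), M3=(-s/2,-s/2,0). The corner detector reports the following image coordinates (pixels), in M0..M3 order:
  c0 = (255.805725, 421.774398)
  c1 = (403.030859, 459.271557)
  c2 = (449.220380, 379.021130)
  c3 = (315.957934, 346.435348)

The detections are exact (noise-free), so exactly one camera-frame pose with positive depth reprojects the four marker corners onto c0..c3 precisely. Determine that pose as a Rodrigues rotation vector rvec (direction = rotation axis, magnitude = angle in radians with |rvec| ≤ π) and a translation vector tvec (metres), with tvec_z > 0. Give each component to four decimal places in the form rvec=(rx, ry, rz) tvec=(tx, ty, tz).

Intrinsics K: fx=821.6, fy=448.2, cx=332.3, cy=243.6
Marker side s = 0.243 m; corners in marker frame (Z=0):
  M0 = (-0.1215, +0.1215, 0)
  M1 = (+0.1215, +0.1215, 0)
  M2 = (+0.1215, -0.1215, 0)
  M3 = (-0.1215, -0.1215, 0)
Detected image corners:
  c0 = (255.805725, 421.774398) px
  c1 = (403.030859, 459.271557) px
  c2 = (449.220380, 379.021130) px
  c3 = (315.957934, 346.435348) px
Planar DLT: solve 8×8 A·h = b for H (H[2,2]=1):
  H  [+552.73627 -373.56950 +356.85823]
  H  [+117.85465 +145.72539 +399.43729]
  H  [-0.06428 -0.43408 +1.00000]
B = K⁻¹H; ‖b₁‖=0.762316, ‖b₂‖=0.762316; λ = 2/(‖b₁‖+‖b₂‖) = 1.311793, sign → tz>0 ⇒ λ=+1.311793
r₁ = λ·B[:,0] = (+0.91662,+0.39077,-0.08432); r₂ = λ·B[:,1] = (-0.36615,+0.73600,-0.56943)
r₃ = r₁×r₂ = (-0.16045,+0.55282,+0.81771); SVD([r₁ r₂ r₃]) → R = UVᵀ:
  R  [+0.91662 -0.36615 -0.16045]
  R  [+0.39077 +0.73600 +0.55282]
  R  [-0.08432 -0.56943 +0.81771]
t = (+0.03921, +0.45610, +1.31179) m
tr R = 2.470323; θ = arccos((tr R − 1)/2) = 0.744891 rad = 42.679°
axis k = ((R−Rᵀ)₃₂, (R−Rᵀ)₁₃, (R−Rᵀ)₂₁) / (2 sinθ) = (-0.827748, -0.056154, +0.558283)
rvec = θ·k = (-0.616582, -0.041829, +0.415860)

rvec=(-0.6166, -0.0418, 0.4159) tvec=(0.0392, 0.4561, 1.3118)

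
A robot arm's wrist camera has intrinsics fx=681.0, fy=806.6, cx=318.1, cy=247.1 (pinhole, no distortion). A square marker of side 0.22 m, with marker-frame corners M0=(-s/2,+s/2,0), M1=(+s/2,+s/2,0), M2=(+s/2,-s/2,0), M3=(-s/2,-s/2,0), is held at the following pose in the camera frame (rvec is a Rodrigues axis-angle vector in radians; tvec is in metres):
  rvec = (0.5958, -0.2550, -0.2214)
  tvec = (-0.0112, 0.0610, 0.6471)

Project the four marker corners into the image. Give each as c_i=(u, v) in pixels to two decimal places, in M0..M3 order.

c0=(218.95, 457.20) c1=(418.19, 378.79) c2=(406.61, 169.23) c3=(161.76, 251.23)

Intrinsics K: fx=681.0, fy=806.6, cx=318.1, cy=247.1
Marker side s = 0.22 m; corners in marker frame (Z=0):
  M0 = (-0.1100, +0.1100, 0)
  M1 = (+0.1100, +0.1100, 0)
  M2 = (+0.1100, -0.1100, 0)
  M3 = (-0.1100, -0.1100, 0)
rvec = (0.5958, -0.2550, -0.2214), |rvec| = θ = 0.68485 rad = 39.239°
Rodrigues: sinθ=0.63256, 1−cosθ=0.22549; R = I + sinθ·[k]× + (1−cosθ)·[k]×²:
    [+0.94517 +0.13145 -0.29895]
    [-0.27754 +0.80577 -0.52316]
    [+0.17211 +0.57745 +0.79808]
t = (-0.0112, 0.0610, 0.6471) m
M0: Pc = R·M0+t = (-0.10071, +0.18016, +0.69169); u = 681.0·(-0.10071)/0.69169 + 318.1 = 218.9469, v = 806.6·(+0.18016)/0.69169 + 247.1 = 457.1956
M1: Pc = R·M1+t = (+0.10723, +0.11911, +0.72955); u = 681.0·(+0.10723)/0.72955 + 318.1 = 418.1928, v = 806.6·(+0.11911)/0.72955 + 247.1 = 378.7852
M2: Pc = R·M2+t = (+0.07831, -0.05816, +0.60251); u = 681.0·(+0.07831)/0.60251 + 318.1 = 406.6102, v = 806.6·(-0.05816)/0.60251 + 247.1 = 169.2341
M3: Pc = R·M3+t = (-0.12963, +0.00289, +0.56465); u = 681.0·(-0.12963)/0.56465 + 318.1 = 161.7598, v = 806.6·(+0.00289)/0.56465 + 247.1 = 251.2337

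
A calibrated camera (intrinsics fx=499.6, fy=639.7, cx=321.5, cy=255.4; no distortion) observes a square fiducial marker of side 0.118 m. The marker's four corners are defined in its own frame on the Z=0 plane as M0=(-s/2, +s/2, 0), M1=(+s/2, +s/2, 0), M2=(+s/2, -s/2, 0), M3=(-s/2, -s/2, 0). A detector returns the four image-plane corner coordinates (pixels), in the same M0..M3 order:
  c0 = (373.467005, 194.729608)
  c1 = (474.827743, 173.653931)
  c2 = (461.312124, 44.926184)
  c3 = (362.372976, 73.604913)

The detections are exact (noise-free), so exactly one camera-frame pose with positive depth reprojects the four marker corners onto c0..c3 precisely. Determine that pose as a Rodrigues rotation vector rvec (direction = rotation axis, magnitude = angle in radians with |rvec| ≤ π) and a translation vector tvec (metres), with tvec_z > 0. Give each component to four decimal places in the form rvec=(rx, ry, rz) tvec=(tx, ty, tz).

Intrinsics K: fx=499.6, fy=639.7, cx=321.5, cy=255.4
Marker side s = 0.118 m; corners in marker frame (Z=0):
  M0 = (-0.0590, +0.0590, 0)
  M1 = (+0.0590, +0.0590, 0)
  M2 = (+0.0590, -0.0590, 0)
  M3 = (-0.0590, -0.0590, 0)
Detected image corners:
  c0 = (373.467005, 194.729608) px
  c1 = (474.827743, 173.653931) px
  c2 = (461.312124, 44.926184) px
  c3 = (362.372976, 73.604913) px
Planar DLT: solve 8×8 A·h = b for H (H[2,2]=1):
  H  [+621.55695 +46.19790 +416.33973]
  H  [-277.21895 +1040.84577 +121.61818]
  H  [-0.54328 -0.13816 +1.00000]
B = K⁻¹H; ‖b₁‖=1.697627, ‖b₂‖=1.697627; λ = 2/(‖b₁‖+‖b₂‖) = 0.589057, sign → tz>0 ⇒ λ=+0.589057
r₁ = λ·B[:,0] = (+0.93879,-0.12750,-0.32002); r₂ = λ·B[:,1] = (+0.10684,+0.99094,-0.08139)
r₃ = r₁×r₂ = (+0.32750,+0.04221,+0.94391); SVD([r₁ r₂ r₃]) → R = UVᵀ:
  R  [+0.93879 +0.10684 +0.32750]
  R  [-0.12750 +0.99094 +0.04221]
  R  [-0.32002 -0.08139 +0.94391]
t = (+0.11182, -0.12319, +0.58906) m
tr R = 2.873638; θ = arccos((tr R − 1)/2) = 0.357373 rad = 20.476°
axis k = ((R−Rᵀ)₃₂, (R−Rᵀ)₁₃, (R−Rᵀ)₂₁) / (2 sinθ) = (-0.176662, +0.925523, -0.334959)
rvec = θ·k = (-0.063134, +0.330757, -0.119705)

rvec=(-0.0631, 0.3308, -0.1197) tvec=(0.1118, -0.1232, 0.5891)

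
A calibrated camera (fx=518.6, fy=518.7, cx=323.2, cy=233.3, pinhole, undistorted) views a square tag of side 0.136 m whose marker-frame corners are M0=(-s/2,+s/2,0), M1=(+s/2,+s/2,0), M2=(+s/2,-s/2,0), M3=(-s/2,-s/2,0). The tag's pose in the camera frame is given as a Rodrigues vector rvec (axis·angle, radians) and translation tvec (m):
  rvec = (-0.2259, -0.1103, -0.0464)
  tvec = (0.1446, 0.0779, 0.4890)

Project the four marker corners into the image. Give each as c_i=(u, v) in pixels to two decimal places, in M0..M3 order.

Intrinsics K: fx=518.6, fy=518.7, cx=323.2, cy=233.3
Marker side s = 0.136 m; corners in marker frame (Z=0):
  M0 = (-0.0680, +0.0680, 0)
  M1 = (+0.0680, +0.0680, 0)
  M2 = (+0.0680, -0.0680, 0)
  M3 = (-0.0680, -0.0680, 0)
rvec = (-0.2259, -0.1103, -0.0464), |rvec| = θ = 0.25564 rad = 14.647°
Rodrigues: sinθ=0.25286, 1−cosθ=0.03250; R = I + sinθ·[k]× + (1−cosθ)·[k]×²:
    [+0.99288 +0.05829 -0.10389]
    [-0.03351 +0.97355 +0.22599]
    [+0.11431 -0.22090 +0.96857]
t = (0.1446, 0.0779, 0.4890) m
M0: Pc = R·M0+t = (+0.08105, +0.14638, +0.46621); u = 518.6·(+0.08105)/0.46621 + 323.2 = 413.3563, v = 518.7·(+0.14638)/0.46621 + 233.3 = 396.1624
M1: Pc = R·M1+t = (+0.21608, +0.14182, +0.48175); u = 518.6·(+0.21608)/0.48175 + 323.2 = 555.8067, v = 518.7·(+0.14182)/0.48175 + 233.3 = 386.0003
M2: Pc = R·M2+t = (+0.20815, +0.00942, +0.51179); u = 518.6·(+0.20815)/0.51179 + 323.2 = 534.1200, v = 518.7·(+0.00942)/0.51179 + 233.3 = 242.8471
M3: Pc = R·M3+t = (+0.07312, +0.01398, +0.49625); u = 518.6·(+0.07312)/0.49625 + 323.2 = 399.6142, v = 518.7·(+0.01398)/0.49625 + 233.3 = 247.9092

c0=(413.36, 396.16) c1=(555.81, 386.00) c2=(534.12, 242.85) c3=(399.61, 247.91)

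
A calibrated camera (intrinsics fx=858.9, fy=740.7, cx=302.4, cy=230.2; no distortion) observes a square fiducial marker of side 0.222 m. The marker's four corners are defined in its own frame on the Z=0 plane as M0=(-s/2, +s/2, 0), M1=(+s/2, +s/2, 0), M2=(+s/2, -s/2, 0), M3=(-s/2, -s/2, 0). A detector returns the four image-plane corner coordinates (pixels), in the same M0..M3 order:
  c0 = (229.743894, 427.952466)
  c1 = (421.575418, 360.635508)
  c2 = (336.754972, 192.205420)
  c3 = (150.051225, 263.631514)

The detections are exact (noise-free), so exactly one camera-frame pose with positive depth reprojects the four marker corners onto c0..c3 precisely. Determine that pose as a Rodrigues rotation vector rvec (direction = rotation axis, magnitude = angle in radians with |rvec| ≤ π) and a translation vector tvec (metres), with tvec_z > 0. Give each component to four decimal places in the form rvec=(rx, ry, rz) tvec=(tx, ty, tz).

rvec=(-0.0305, 0.1356, -0.4094) tvec=(-0.0208, 0.0996, 0.9127)

Intrinsics K: fx=858.9, fy=740.7, cx=302.4, cy=230.2
Marker side s = 0.222 m; corners in marker frame (Z=0):
  M0 = (-0.1110, +0.1110, 0)
  M1 = (+0.1110, +0.1110, 0)
  M2 = (+0.1110, -0.1110, 0)
  M3 = (-0.1110, -0.1110, 0)
Detected image corners:
  c0 = (229.743894, 427.952466) px
  c1 = (421.575418, 360.635508) px
  c2 = (336.754972, 192.205420) px
  c3 = (150.051225, 263.631514) px
Planar DLT: solve 8×8 A·h = b for H (H[2,2]=1):
  H  [+813.42116 +352.59887 +282.80471]
  H  [-355.25198 +729.89023 +311.05866]
  H  [-0.13726 -0.06238 +1.00000]
B = K⁻¹H; ‖b₁‖=1.095696, ‖b₂‖=1.095696; λ = 2/(‖b₁‖+‖b₂‖) = 0.912662, sign → tz>0 ⇒ λ=+0.912662
r₁ = λ·B[:,0] = (+0.90844,-0.39879,-0.12528); r₂ = λ·B[:,1] = (+0.39472,+0.91704,-0.05694)
r₃ = r₁×r₂ = (+0.13759,+0.00227,+0.99049); SVD([r₁ r₂ r₃]) → R = UVᵀ:
  R  [+0.90844 +0.39472 +0.13759]
  R  [-0.39879 +0.91704 +0.00227]
  R  [-0.12528 -0.05694 +0.99049]
t = (-0.02082, +0.09963, +0.91266) m
tr R = 2.815968; θ = arccos((tr R − 1)/2) = 0.432349 rad = 24.772°
axis k = ((R−Rᵀ)₃₂, (R−Rᵀ)₁₃, (R−Rᵀ)₂₁) / (2 sinθ) = (-0.070656, +0.313675, -0.946898)
rvec = θ·k = (-0.030548, +0.135617, -0.409390)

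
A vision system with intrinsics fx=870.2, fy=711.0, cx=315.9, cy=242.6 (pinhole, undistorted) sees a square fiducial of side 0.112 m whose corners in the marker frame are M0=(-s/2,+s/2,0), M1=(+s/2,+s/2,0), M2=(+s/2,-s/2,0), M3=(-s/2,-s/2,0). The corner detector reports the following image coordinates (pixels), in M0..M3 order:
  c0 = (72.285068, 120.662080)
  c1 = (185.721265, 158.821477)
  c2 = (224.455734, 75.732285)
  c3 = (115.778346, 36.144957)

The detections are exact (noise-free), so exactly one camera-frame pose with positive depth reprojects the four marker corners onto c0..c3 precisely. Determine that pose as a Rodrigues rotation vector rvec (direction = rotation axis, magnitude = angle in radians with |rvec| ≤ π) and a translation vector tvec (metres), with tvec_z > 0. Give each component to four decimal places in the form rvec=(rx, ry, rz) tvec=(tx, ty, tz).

Intrinsics K: fx=870.2, fy=711.0, cx=315.9, cy=242.6
Marker side s = 0.112 m; corners in marker frame (Z=0):
  M0 = (-0.0560, +0.0560, 0)
  M1 = (+0.0560, +0.0560, 0)
  M2 = (+0.0560, -0.0560, 0)
  M3 = (-0.0560, -0.0560, 0)
Detected image corners:
  c0 = (72.285068, 120.662080) px
  c1 = (185.721265, 158.821477) px
  c2 = (224.455734, 75.732285) px
  c3 = (115.778346, 36.144957) px
Planar DLT: solve 8×8 A·h = b for H (H[2,2]=1):
  H  [+1033.31839 -408.39890 +150.75538]
  H  [+374.70538 +720.89819 +97.49300]
  H  [+0.28130 -0.27845 +1.00000]
B = K⁻¹H; ‖b₁‖=1.201192, ‖b₂‖=1.201192; λ = 2/(‖b₁‖+‖b₂‖) = 0.832507, sign → tz>0 ⇒ λ=+0.832507
r₁ = λ·B[:,0] = (+0.90355,+0.35884,+0.23418); r₂ = λ·B[:,1] = (-0.30656,+0.92319,-0.23181)
r₃ = r₁×r₂ = (-0.29938,+0.13766,+0.94415); SVD([r₁ r₂ r₃]) → R = UVᵀ:
  R  [+0.90355 -0.30656 -0.29938]
  R  [+0.35884 +0.92319 +0.13766]
  R  [+0.23418 -0.23181 +0.94415]
t = (-0.15799, -0.16991, +0.83251) m
tr R = 2.770890; θ = arccos((tr R − 1)/2) = 0.483346 rad = 27.694°
axis k = ((R−Rᵀ)₃₂, (R−Rᵀ)₁₃, (R−Rᵀ)₂₁) / (2 sinθ) = (-0.397507, -0.574040, +0.715868)
rvec = θ·k = (-0.192133, -0.277460, +0.346012)

rvec=(-0.1921, -0.2775, 0.3460) tvec=(-0.1580, -0.1699, 0.8325)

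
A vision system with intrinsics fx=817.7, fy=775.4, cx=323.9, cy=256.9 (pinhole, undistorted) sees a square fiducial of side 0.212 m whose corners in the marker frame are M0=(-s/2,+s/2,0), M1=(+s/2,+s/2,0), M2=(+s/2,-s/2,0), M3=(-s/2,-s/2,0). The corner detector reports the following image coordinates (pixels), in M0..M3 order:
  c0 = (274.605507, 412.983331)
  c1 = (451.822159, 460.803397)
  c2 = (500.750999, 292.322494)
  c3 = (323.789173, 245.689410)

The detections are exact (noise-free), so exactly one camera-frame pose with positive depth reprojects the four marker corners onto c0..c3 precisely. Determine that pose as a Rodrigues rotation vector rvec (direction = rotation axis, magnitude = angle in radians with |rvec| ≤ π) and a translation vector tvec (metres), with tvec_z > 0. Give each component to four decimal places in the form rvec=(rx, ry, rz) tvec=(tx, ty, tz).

Intrinsics K: fx=817.7, fy=775.4, cx=323.9, cy=256.9
Marker side s = 0.212 m; corners in marker frame (Z=0):
  M0 = (-0.1060, +0.1060, 0)
  M1 = (+0.1060, +0.1060, 0)
  M2 = (+0.1060, -0.1060, 0)
  M3 = (-0.1060, -0.1060, 0)
Detected image corners:
  c0 = (274.605507, 412.983331) px
  c1 = (451.822159, 460.803397) px
  c2 = (500.750999, 292.322494) px
  c3 = (323.789173, 245.689410) px
Planar DLT: solve 8×8 A·h = b for H (H[2,2]=1):
  H  [+824.01623 -237.16398 +387.50686]
  H  [+212.46783 +786.66566 +352.74436]
  H  [-0.02917 -0.01487 +1.00000]
B = K⁻¹H; ‖b₁‖=1.058418, ‖b₂‖=1.058418; λ = 2/(‖b₁‖+‖b₂‖) = 0.944806, sign → tz>0 ⇒ λ=+0.944806
r₁ = λ·B[:,0] = (+0.96302,+0.26802,-0.02756); r₂ = λ·B[:,1] = (-0.26847,+0.96319,-0.01405)
r₃ = r₁×r₂ = (+0.02278,+0.02093,+0.99952); SVD([r₁ r₂ r₃]) → R = UVᵀ:
  R  [+0.96302 -0.26847 +0.02278]
  R  [+0.26802 +0.96319 +0.02093]
  R  [-0.02756 -0.01405 +0.99952]
t = (+0.07349, +0.11678, +0.94481) m
tr R = 2.925728; θ = arccos((tr R − 1)/2) = 0.273379 rad = 15.663°
axis k = ((R−Rᵀ)₃₂, (R−Rᵀ)₁₃, (R−Rᵀ)₂₁) / (2 sinθ) = (-0.064767, +0.093219, +0.993537)
rvec = θ·k = (-0.017706, +0.025484, +0.271612)

rvec=(-0.0177, 0.0255, 0.2716) tvec=(0.0735, 0.1168, 0.9448)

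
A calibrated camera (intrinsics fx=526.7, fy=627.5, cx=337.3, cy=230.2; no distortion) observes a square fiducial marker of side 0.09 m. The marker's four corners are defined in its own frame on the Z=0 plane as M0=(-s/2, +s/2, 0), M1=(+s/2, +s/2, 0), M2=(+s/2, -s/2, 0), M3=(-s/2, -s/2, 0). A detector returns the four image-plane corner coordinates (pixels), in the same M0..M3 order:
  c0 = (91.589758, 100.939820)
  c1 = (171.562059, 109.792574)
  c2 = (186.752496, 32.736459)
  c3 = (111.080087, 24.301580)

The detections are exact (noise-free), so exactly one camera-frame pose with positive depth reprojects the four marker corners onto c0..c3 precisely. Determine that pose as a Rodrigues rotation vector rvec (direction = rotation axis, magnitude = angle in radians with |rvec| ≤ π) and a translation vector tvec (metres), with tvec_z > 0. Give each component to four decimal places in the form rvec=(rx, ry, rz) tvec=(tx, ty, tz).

Intrinsics K: fx=526.7, fy=627.5, cx=337.3, cy=230.2
Marker side s = 0.09 m; corners in marker frame (Z=0):
  M0 = (-0.0450, +0.0450, 0)
  M1 = (+0.0450, +0.0450, 0)
  M2 = (+0.0450, -0.0450, 0)
  M3 = (-0.0450, -0.0450, 0)
Detected image corners:
  c0 = (91.589758, 100.939820) px
  c1 = (171.562059, 109.792574) px
  c2 = (186.752496, 32.736459) px
  c3 = (111.080087, 24.301580) px
Planar DLT: solve 8×8 A·h = b for H (H[2,2]=1):
  H  [+865.21626 -278.49830 +140.49964]
  H  [+96.54235 +812.88675 +65.88599]
  H  [+0.00842 -0.61204 +1.00000]
B = K⁻¹H; ‖b₁‖=1.644265, ‖b₂‖=1.644265; λ = 2/(‖b₁‖+‖b₂‖) = 0.608174, sign → tz>0 ⇒ λ=+0.608174
r₁ = λ·B[:,0] = (+0.99577,+0.09169,+0.00512); r₂ = λ·B[:,1] = (-0.08320,+0.92440,-0.37223)
r₃ = r₁×r₂ = (-0.03887,+0.37023,+0.92813); SVD([r₁ r₂ r₃]) → R = UVᵀ:
  R  [+0.99577 -0.08320 -0.03887]
  R  [+0.09169 +0.92440 +0.37023]
  R  [+0.00512 -0.37223 +0.92813]
t = (-0.22724, -0.15925, +0.60817) m
tr R = 2.848306; θ = arccos((tr R − 1)/2) = 0.391984 rad = 22.459°
axis k = ((R−Rᵀ)₃₂, (R−Rᵀ)₁₃, (R−Rᵀ)₂₁) / (2 sinθ) = (-0.971745, -0.057573, +0.228904)
rvec = θ·k = (-0.380908, -0.022568, +0.089727)

rvec=(-0.3809, -0.0226, 0.0897) tvec=(-0.2272, -0.1593, 0.6082)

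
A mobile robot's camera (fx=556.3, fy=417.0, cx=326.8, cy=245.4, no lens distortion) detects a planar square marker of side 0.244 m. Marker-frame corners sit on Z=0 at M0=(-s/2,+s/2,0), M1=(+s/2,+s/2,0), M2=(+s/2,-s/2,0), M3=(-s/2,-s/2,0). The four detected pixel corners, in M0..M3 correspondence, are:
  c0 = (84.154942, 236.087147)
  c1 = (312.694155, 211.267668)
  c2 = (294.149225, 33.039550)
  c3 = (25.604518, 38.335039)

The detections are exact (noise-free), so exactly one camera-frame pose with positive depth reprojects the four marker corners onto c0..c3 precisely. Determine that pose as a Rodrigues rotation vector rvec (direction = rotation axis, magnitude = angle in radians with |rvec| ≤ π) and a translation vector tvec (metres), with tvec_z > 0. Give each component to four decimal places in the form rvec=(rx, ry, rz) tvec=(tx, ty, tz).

Intrinsics K: fx=556.3, fy=417.0, cx=326.8, cy=245.4
Marker side s = 0.244 m; corners in marker frame (Z=0):
  M0 = (-0.1220, +0.1220, 0)
  M1 = (+0.1220, +0.1220, 0)
  M2 = (+0.1220, -0.1220, 0)
  M3 = (-0.1220, -0.1220, 0)
Detected image corners:
  c0 = (84.154942, 236.087147) px
  c1 = (312.694155, 211.267668) px
  c2 = (294.149225, 33.039550) px
  c3 = (25.604518, 38.335039) px
Planar DLT: solve 8×8 A·h = b for H (H[2,2]=1):
  H  [+1097.41815 +258.30519 +187.69476]
  H  [-3.28414 +844.18707 +135.97246]
  H  [+0.47261 +0.58638 +1.00000]
B = K⁻¹H; ‖b₁‖=1.782816, ‖b₂‖=1.782816; λ = 2/(‖b₁‖+‖b₂‖) = 0.560911, sign → tz>0 ⇒ λ=+0.560911
r₁ = λ·B[:,0] = (+0.95078,-0.16042,+0.26509); r₂ = λ·B[:,1] = (+0.06723,+0.94197,+0.32890)
r₃ = r₁×r₂ = (-0.30247,-0.29490,+0.90639); SVD([r₁ r₂ r₃]) → R = UVᵀ:
  R  [+0.95078 +0.06723 -0.30247]
  R  [-0.16042 +0.94197 -0.29490]
  R  [+0.26509 +0.32890 +0.90639]
t = (-0.14026, -0.14719, +0.56091) m
tr R = 2.799145; θ = arccos((tr R − 1)/2) = 0.452006 rad = 25.898°
axis k = ((R−Rᵀ)₃₂, (R−Rᵀ)₁₃, (R−Rᵀ)₂₁) / (2 sinθ) = (+0.714103, -0.649724, -0.260607)
rvec = θ·k = (+0.322779, -0.293679, -0.117796)

rvec=(0.3228, -0.2937, -0.1178) tvec=(-0.1403, -0.1472, 0.5609)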